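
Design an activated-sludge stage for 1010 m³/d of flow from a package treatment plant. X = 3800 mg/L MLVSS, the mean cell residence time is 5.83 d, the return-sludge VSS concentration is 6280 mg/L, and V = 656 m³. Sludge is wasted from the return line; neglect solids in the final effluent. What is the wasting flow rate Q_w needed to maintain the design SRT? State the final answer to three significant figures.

θ_c = V·X/(Q_w·X_r) when wasting from the recycle, so Q_w = V·X/(θ_c·X_r) = 656.0 × 3800 / (5.83 × 6280) = 68.09 m³/d.

Q_w ≈ 68.1 m³/d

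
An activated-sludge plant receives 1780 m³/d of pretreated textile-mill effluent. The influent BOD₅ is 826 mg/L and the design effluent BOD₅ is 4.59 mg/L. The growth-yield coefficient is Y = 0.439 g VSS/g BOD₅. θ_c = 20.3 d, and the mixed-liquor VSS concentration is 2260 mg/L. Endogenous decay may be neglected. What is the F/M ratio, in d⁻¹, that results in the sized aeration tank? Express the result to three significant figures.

Biomass mass balance (decay neglected): V·X = Y·Q·(S₀ − S)·θ_c, so V = 0.439 × 1780 × (826 − 4.59) × 20.3 / 2260 = 5765 m³.
F/M = applied load / biomass = Q·S₀/(V·X) = 1780 × 826 / (5765 × 2260) = 0.1128 d⁻¹.

F/M ≈ 0.113 d⁻¹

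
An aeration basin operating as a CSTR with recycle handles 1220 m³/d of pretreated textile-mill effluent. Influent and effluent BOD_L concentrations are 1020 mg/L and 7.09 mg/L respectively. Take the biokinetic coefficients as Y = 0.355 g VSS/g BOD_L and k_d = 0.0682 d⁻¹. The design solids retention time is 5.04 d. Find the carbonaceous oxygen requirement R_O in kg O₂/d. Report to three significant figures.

R_O ≈ 772 kg O₂/d

The observed yield is Y_obs = Y/(1 + k_d·θ_c) = 0.355 / (1 + 0.0682 × 5.04) = 0.355 / 1.344 = 0.2642 g VSS per g BOD_L removed.
ΔS = 1020 − 7.09 = 1013 mg/L, so the substrate removal rate is 1220 × 1013/1000 = 1236 kg BOD_L/d.
Biomass synthesised: P_X = Y_obs × 1236 = 326.5 kg VSS/d.
R_O = Q·ΔS − 1.42 P_X = 1236 − 463.6 = 772.2 kg O₂/d.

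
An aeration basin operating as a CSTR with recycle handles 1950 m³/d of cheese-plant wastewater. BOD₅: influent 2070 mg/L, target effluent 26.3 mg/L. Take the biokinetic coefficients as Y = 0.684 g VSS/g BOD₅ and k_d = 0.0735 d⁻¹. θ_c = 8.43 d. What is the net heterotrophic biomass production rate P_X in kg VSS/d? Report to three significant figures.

Correct the yield for decay: Y_obs = Y/(1 + k_d θ_c) = 0.684 / (1 + 0.0735 × 8.43) = 0.684 / 1.620 = 0.4223.
ΔS = 2070 − 26.3 = 2044 mg/L, so the substrate removal rate is 1950 × 2044/1000 = 3985 kg BOD₅/d.
So the net sludge growth is P_X = 0.4223 × 3985 = 1683 kg VSS/d.

P_X ≈ 1680 kg VSS/d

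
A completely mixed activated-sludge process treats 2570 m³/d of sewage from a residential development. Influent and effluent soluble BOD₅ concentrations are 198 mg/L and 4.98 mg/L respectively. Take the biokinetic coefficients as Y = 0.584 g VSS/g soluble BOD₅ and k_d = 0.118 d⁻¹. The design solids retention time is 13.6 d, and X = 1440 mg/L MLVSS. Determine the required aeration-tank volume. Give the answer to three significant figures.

Steady-state biomass mass balance: V·X·(1 + k_d·θ_c) = Y·Q·(S₀ − S)·θ_c, so V = 0.584 × 2570 × (198 − 4.98) × 13.6 / [1440 × (1 + 0.118 × 13.6)] = 3.94×10^6 / 3751 = 1050 m³.

V ≈ 1050 m³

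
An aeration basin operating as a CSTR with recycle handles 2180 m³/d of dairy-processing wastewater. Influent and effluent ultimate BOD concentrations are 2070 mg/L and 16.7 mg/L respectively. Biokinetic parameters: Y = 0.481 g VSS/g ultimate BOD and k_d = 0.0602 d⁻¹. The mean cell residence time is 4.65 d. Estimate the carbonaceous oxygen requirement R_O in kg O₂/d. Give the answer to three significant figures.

The observed yield is Y_obs = Y/(1 + k_d·θ_c) = 0.481 / (1 + 0.0602 × 4.65) = 0.481 / 1.280 = 0.3758 g VSS per g ultimate BOD removed.
ΔS = 2070 − 16.7 = 2053 mg/L, so the substrate removal rate is 2180 × 2053/1000 = 4476 kg ultimate BOD/d.
Biomass synthesised: P_X = Y_obs × 4476 = 1682 kg VSS/d.
Carbonaceous O₂ demand = substrate oxidised − cell-mass equivalent = 4476 − 1.42 × 1682 = 2088 kg O₂/d.

R_O ≈ 2090 kg O₂/d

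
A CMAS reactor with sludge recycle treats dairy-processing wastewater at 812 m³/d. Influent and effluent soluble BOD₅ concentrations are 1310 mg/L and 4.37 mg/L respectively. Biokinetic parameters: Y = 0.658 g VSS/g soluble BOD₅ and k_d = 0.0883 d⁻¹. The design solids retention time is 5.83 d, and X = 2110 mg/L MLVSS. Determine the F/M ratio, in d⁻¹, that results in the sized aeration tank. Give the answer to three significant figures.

F/M ≈ 0.396 d⁻¹

Rearranging the biomass balance for a CMAS with decay, V = Y·Q·ΔS·θ_c / [X·(1+k_d θ_c)] = 0.658 × 812 × (1310 − 4.37) × 5.83 / [2110 × (1 + 0.0883 × 5.83)] = 4.07×10^6 / 3196 = 1272 m³.
F/M = Q·S₀ / (V·X) = 812 × 1310 / (1272 × 2110) = 0.3962 g soluble BOD₅·(g VSS·d)⁻¹.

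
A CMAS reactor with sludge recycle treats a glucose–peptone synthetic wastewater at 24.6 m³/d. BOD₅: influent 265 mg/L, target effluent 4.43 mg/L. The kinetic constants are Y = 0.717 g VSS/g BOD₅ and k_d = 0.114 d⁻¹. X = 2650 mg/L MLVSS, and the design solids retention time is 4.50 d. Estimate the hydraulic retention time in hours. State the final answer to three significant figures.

τ ≈ 5.03 h

From the SRT design equation V = Y Q (S₀−S) θ_c / [X (1 + k_d θ_c)] = 0.717 × 24.6 × (265 − 4.43) × 4.50 / [2650 × (1 + 0.114 × 4.50)] = 2.07×10^4 / 4009 = 5.158 m³.
HRT = V/Q = 5.158 m³ / 24.6 m³·d⁻¹ = 0.2097 d × 24 = 5.032 h.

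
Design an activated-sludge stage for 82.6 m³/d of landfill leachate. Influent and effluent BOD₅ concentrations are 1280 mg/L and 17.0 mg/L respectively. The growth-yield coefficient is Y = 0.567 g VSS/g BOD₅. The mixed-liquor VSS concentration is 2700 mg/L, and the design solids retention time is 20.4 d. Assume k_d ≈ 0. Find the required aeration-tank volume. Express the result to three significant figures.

V ≈ 447 m³

Biomass mass balance (decay neglected): V·X = Y·Q·(S₀ − S)·θ_c, so V = 0.567 × 82.6 × (1280 − 17.0) × 20.4 / 2700 = 446.9 m³.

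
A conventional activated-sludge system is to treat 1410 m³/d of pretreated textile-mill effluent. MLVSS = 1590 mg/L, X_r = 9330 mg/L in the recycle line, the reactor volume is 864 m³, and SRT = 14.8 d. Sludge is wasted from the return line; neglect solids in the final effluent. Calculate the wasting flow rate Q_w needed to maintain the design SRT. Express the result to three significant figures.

Wasting from the return line (neglecting effluent solids): Q_w = V·X / (θ_c·X_r) = 864.0 × 1590 / (14.8 × 9330) = 9.949 m³/d.

Q_w ≈ 9.95 m³/d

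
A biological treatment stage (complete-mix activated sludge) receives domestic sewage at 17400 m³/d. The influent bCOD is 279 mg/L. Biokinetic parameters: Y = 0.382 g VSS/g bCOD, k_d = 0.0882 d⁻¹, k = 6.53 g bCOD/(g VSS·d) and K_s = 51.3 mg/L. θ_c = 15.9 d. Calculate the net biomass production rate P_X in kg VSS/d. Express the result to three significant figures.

P_X ≈ 763 kg VSS/d

Effluent substrate depends only on kinetics and SRT: S = K_s(1 + k_d θ_c) / [θ_c(Yk − k_d) − 1] = 51.3 × (1 + 0.0882 × 15.9) / [15.9 × (0.382 × 6.53 − 0.0882) − 1] = 123.2 / 37.26 = 3.308 mg/L.
Correct the yield for decay: Y_obs = Y/(1 + k_d θ_c) = 0.382 / (1 + 0.0882 × 15.9) = 0.382 / 2.402 = 0.1590.
Q·(S₀ − S) = 17400 × (279 − 3.31) × 10⁻³ = 4797 kg/d removed.
P_X = Y_obs · Q(S₀ − S) = 0.1590 × 4797 = 762.8 kg VSS/d.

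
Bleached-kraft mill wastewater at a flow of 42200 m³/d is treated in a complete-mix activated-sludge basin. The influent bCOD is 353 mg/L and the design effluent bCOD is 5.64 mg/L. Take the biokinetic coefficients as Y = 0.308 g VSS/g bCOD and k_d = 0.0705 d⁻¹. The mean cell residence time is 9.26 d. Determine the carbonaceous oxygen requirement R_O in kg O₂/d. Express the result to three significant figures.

R_O ≈ 10800 kg O₂/d

The observed yield is Y_obs = Y/(1 + k_d·θ_c) = 0.308 / (1 + 0.0705 × 9.26) = 0.308 / 1.653 = 0.1863 g VSS per g bCOD removed.
Substrate removed = Q·(S₀ − S) = 42200 m³/d × (353 − 5.64) g/m³ = 1.47×10^7 g/d = 14659 kg/d.
Biomass synthesised: P_X = Y_obs × 14659 = 2732 kg VSS/d.
R_O = Q·ΔS − 1.42 P_X = 14659 − 3879 = 10780 kg O₂/d.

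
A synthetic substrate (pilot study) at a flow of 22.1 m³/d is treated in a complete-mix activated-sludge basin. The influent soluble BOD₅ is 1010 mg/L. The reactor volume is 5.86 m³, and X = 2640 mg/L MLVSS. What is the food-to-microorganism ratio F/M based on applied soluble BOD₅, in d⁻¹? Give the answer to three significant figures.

Food-to-microorganism ratio F/M = Q S₀ / (V X) = 22.1 × 1010 / (5.860 × 2640) = 1.443 d⁻¹.

F/M ≈ 1.44 d⁻¹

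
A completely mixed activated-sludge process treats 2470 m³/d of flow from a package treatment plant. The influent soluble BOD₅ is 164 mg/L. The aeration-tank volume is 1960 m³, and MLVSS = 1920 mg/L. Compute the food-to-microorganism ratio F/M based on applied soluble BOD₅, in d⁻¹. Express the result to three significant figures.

F/M ≈ 0.108 d⁻¹

F/M = applied load / biomass = Q·S₀/(V·X) = 2470 × 164 / (1960 × 1920) = 0.1076 d⁻¹.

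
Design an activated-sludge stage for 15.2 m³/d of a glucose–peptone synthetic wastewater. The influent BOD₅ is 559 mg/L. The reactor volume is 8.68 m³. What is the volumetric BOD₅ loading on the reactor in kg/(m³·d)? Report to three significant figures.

L_v ≈ 0.979 kg BOD₅/(m³·d)

L_v = Q S₀ / V = 15.2 × 559 × 10⁻³ / 8.680 = 0.9789 kg/(m³·d).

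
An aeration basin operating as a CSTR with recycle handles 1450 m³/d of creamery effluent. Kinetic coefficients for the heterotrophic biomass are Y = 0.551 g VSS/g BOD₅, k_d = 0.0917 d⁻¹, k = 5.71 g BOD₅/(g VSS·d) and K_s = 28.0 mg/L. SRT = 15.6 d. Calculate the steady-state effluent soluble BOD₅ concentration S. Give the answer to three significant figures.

From the Monod/SRT balance for a CMAS, S = K_s·(1+k_d θ_c)/[θ_c·(Y k − k_d) − 1] = 28.0 × (1 + 0.0917 × 15.6) / [15.6 × (0.551 × 5.71 − 0.0917) − 1] = 68.05 / 46.65 = 1.459 mg/L.

S ≈ 1.46 mg/L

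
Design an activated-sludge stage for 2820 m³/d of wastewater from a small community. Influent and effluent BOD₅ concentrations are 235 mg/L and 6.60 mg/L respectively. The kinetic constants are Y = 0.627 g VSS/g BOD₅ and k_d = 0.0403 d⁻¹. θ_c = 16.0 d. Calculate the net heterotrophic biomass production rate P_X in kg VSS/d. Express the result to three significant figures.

P_X ≈ 246 kg VSS/d

Correct the yield for decay: Y_obs = Y/(1 + k_d θ_c) = 0.627 / (1 + 0.0403 × 16.0) = 0.627 / 1.645 = 0.3812.
Q·(S₀ − S) = 2820 × (235 − 6.60) × 10⁻³ = 644.1 kg/d removed.
Biomass produced: P_X = Y_obs·Q·ΔS = 0.3812 × 644.1 ≈ 245.5 kg VSS/d.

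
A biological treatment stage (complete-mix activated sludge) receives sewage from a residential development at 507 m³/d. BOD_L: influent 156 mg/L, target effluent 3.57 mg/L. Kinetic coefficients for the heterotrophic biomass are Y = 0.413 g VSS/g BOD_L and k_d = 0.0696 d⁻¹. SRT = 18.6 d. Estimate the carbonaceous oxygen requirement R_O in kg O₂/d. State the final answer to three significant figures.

Correct the yield for decay: Y_obs = Y/(1 + k_d θ_c) = 0.413 / (1 + 0.0696 × 18.6) = 0.413 / 2.295 = 0.1800.
Q·(S₀ − S) = 507 × (156 − 3.57) × 10⁻³ = 77.28 kg/d removed.
P_X = Y_obs·Q·(S₀ − S) = 0.1800 × 77.28 = 13.91 kg VSS/d.
Carbonaceous O₂ demand = substrate oxidised − cell-mass equivalent = 77.28 − 1.42 × 13.91 = 57.53 kg O₂/d.

R_O ≈ 57.5 kg O₂/d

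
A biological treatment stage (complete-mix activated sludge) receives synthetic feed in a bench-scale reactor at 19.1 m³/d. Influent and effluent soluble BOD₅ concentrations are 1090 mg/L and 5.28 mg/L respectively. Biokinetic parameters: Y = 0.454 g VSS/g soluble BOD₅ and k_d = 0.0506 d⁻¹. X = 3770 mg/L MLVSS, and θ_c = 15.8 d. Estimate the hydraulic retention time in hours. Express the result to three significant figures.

τ ≈ 27.5 h

Rearranging the biomass balance for a CMAS with decay, V = Y·Q·ΔS·θ_c / [X·(1+k_d θ_c)] = 0.454 × 19.1 × (1090 − 5.28) × 15.8 / [3770 × (1 + 0.0506 × 15.8)] = 1.49×10^5 / 6784 = 21.91 m³.
Hydraulic retention time τ = V/Q = 21.91 / 19.1 = 1.147 d = 27.53 h.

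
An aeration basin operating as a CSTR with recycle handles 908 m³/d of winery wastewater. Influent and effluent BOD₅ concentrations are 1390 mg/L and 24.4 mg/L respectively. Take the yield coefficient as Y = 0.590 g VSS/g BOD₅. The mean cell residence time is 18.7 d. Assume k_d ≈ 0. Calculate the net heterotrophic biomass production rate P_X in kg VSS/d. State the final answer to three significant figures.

P_X ≈ 732 kg VSS/d

With endogenous decay neglected, the observed yield equals the true yield: Y_obs = Y = 0.590 g VSS/g BOD₅.
Substrate removed = Q·(S₀ − S) = 908 m³/d × (1390 − 24.4) g/m³ = 1.24×10^6 g/d = 1240 kg/d.
So the net sludge growth is P_X = 0.5900 × 1240 = 731.6 kg VSS/d.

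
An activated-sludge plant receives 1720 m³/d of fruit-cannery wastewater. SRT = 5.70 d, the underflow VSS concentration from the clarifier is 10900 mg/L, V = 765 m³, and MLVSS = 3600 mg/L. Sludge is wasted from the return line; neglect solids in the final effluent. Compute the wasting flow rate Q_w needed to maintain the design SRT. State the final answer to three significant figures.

Q_w ≈ 44.3 m³/d

θ_c = V·X/(Q_w·X_r) when wasting from the recycle, so Q_w = V·X/(θ_c·X_r) = 765.0 × 3600 / (5.70 × 10900) = 44.33 m³/d.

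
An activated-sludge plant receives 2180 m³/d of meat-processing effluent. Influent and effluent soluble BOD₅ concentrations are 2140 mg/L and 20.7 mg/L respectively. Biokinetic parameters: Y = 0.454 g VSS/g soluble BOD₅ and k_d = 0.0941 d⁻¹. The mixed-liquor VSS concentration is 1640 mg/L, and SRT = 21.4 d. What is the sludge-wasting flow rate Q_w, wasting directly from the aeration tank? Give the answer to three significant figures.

Steady-state biomass mass balance: V·X·(1 + k_d·θ_c) = Y·Q·(S₀ − S)·θ_c, so V = 0.454 × 2180 × (2140 − 20.7) × 21.4 / [1640 × (1 + 0.0941 × 21.4)] = 4.49×10^7 / 4943 = 9082 m³.
Wasting from the aeration tank: Q_w = V / θ_c = 9082 / 21.4 = 424.4 m³/d.

Q_w ≈ 424 m³/d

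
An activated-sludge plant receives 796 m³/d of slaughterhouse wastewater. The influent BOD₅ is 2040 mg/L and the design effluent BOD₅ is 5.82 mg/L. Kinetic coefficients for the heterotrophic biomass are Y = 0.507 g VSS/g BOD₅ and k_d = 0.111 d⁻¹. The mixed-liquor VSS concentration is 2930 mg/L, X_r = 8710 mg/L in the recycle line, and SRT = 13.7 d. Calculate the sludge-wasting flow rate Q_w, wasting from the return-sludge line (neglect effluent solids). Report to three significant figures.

Q_w ≈ 37.4 m³/d

From the SRT design equation V = Y Q (S₀−S) θ_c / [X (1 + k_d θ_c)] = 0.507 × 796 × (2040 − 5.82) × 13.7 / [2930 × (1 + 0.111 × 13.7)] = 1.12×10^7 / 7386 = 1523 m³.
Wasting from the return line (neglecting effluent solids): Q_w = V·X / (θ_c·X_r) = 1523 × 2930 / (13.7 × 8710) = 37.39 m³/d.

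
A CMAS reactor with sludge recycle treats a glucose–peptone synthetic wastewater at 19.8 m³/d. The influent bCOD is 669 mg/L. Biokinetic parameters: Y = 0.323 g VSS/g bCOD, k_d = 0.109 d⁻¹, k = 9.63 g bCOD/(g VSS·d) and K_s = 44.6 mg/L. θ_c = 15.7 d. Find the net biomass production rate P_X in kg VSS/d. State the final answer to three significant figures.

Effluent substrate depends only on kinetics and SRT: S = K_s(1 + k_d θ_c) / [θ_c(Yk − k_d) − 1] = 44.6 × (1 + 0.109 × 15.7) / [15.7 × (0.323 × 9.63 − 0.109) − 1] = 120.9 / 46.12 = 2.622 mg/L.
Observed yield with endogenous decay: Y_obs = Y / (1 + k_d·θ_c) = 0.323 / (1 + 0.109 × 15.7) = 0.323 / 2.711 = 0.1191 g VSS/g bCOD.
Q·(S₀ − S) = 19.8 × (669 − 2.62) × 10⁻³ = 13.19 kg/d removed.
P_X = Y_obs · Q(S₀ − S) = 0.1191 × 13.19 = 1.572 kg VSS/d.

P_X ≈ 1.57 kg VSS/d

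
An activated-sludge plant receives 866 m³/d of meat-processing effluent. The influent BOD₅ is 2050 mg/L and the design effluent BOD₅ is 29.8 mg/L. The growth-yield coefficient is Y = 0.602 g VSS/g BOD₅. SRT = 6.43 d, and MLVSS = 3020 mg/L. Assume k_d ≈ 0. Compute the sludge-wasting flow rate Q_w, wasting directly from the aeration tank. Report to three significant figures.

V·X = Y·Q·ΔS·θ_c gives V = 0.602 × 866 × (2050 − 29.8) × 6.43 / 3020 = 2242 m³.
Wasting from the aeration tank: Q_w = V / θ_c = 2242 / 6.43 = 348.7 m³/d.

Q_w ≈ 349 m³/d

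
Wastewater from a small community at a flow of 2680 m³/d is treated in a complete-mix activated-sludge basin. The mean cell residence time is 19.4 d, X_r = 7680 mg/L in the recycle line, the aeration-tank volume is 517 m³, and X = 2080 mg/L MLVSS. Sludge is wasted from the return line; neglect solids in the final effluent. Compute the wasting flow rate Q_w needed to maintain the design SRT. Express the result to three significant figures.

Q_w ≈ 7.22 m³/d

Q_w = (V·X)/(θ_c X_r) = 517.0 × 2080 / (19.4 × 7680) = 7.218 m³/d.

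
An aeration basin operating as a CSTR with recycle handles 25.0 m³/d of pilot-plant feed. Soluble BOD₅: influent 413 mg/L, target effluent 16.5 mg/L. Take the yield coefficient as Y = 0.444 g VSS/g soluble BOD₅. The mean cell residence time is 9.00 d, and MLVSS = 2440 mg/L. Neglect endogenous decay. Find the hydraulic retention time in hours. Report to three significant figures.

τ ≈ 15.6 h

Biomass mass balance (decay neglected): V·X = Y·Q·(S₀ − S)·θ_c, so V = 0.444 × 25.0 × (413 − 16.5) × 9.00 / 2440 = 16.23 m³.
HRT = V/Q = 16.23 m³ / 25.0 m³·d⁻¹ = 0.6493 d × 24 = 15.58 h.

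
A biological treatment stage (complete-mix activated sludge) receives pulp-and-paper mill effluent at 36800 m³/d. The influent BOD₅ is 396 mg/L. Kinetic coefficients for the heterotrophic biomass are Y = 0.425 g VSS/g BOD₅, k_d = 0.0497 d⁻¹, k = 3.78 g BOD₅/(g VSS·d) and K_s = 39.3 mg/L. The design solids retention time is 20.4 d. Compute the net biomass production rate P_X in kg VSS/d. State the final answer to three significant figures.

P_X ≈ 3060 kg VSS/d

For a completely mixed reactor with recycle the Lawrence–McCarty relation gives S = K_s·(1 + k_d·θ_c) / [θ_c·(Y·k − k_d) − 1] = 39.3 × (1 + 0.0497 × 20.4) / [20.4 × (0.425 × 3.78 − 0.0497) − 1] = 79.15 / 30.76 = 2.573 mg/L.
Correct the yield for decay: Y_obs = Y/(1 + k_d θ_c) = 0.425 / (1 + 0.0497 × 20.4) = 0.425 / 2.014 = 0.2110.
Mass of BOD₅ removed per day: Q(S₀ − S) = 36800 × 393.4 g/m³ = 14478 kg/d.
Biomass produced: P_X = Y_obs·Q·ΔS = 0.2110 × 14478 ≈ 3055 kg VSS/d.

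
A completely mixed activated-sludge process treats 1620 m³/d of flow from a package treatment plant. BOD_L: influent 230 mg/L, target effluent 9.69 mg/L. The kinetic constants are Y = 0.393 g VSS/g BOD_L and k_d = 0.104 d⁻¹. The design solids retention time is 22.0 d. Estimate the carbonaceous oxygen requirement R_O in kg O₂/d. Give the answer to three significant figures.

Observed yield with endogenous decay: Y_obs = Y / (1 + k_d·θ_c) = 0.393 / (1 + 0.104 × 22.0) = 0.393 / 3.288 = 0.1195 g VSS/g BOD_L.
Substrate removed = Q·(S₀ − S) = 1620 m³/d × (230 − 9.69) g/m³ = 3.57×10^5 g/d = 356.9 kg/d.
Net sludge production P_X = 0.1195 × 356.9 = 42.66 kg VSS/d.
Carbonaceous O₂ demand = substrate oxidised − cell-mass equivalent = 356.9 − 1.42 × 42.66 = 296.3 kg O₂/d.

R_O ≈ 296 kg O₂/d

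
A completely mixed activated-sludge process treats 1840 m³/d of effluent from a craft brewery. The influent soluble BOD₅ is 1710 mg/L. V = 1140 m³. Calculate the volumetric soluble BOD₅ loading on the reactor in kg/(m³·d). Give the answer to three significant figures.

Applied soluble BOD₅ load per unit volume = Q·S₀/V = (1840 × 1710/1000)/1140 = 2.760 kg soluble BOD₅·m⁻³·d⁻¹.

L_v ≈ 2.76 kg soluble BOD₅/(m³·d)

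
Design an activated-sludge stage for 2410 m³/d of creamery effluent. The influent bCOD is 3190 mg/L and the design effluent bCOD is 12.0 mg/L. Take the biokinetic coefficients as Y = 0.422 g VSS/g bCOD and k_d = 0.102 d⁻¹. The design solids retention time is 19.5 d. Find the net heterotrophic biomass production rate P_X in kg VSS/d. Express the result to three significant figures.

P_X ≈ 1080 kg VSS/d

Y_obs = Y / (1 + k_d θ_c) = 0.422 / (1 + 0.102 × 19.5) = 0.422 / 2.989 = 0.1412.
ΔS = 3190 − 12.0 = 3178 mg/L, so the substrate removal rate is 2410 × 3178/1000 = 7659 kg bCOD/d.
Biomass produced: P_X = Y_obs·Q·ΔS = 0.1412 × 7659 ≈ 1081 kg VSS/d.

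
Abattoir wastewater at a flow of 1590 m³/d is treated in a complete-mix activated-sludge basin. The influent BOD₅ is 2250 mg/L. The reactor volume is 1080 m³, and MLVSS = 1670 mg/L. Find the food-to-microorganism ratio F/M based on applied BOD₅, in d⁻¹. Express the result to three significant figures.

F/M ≈ 1.98 d⁻¹

Food-to-microorganism ratio F/M = Q S₀ / (V X) = 1590 × 2250 / (1080 × 1670) = 1.984 d⁻¹.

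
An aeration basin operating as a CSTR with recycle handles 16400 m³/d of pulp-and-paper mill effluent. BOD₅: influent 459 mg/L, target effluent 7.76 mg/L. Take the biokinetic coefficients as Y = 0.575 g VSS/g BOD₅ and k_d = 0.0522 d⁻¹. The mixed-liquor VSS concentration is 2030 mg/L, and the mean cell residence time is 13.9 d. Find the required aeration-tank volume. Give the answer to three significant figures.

V ≈ 16900 m³

From the SRT design equation V = Y Q (S₀−S) θ_c / [X (1 + k_d θ_c)] = 0.575 × 16400 × (459 − 7.76) × 13.9 / [2030 × (1 + 0.0522 × 13.9)] = 5.91×10^7 / 3503 = 16885 m³.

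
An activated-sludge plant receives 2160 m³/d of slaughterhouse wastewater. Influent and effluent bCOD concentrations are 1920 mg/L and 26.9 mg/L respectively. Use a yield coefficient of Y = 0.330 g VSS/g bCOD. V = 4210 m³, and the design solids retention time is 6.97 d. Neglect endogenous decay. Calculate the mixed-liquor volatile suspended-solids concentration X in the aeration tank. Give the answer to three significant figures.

X ≈ 2230 mg/L

Without decay, X = Y Q (S₀−S) θ_c / V = 0.330 × 2160 × (1920 − 26.9) × 6.97 / 4210 = 2234 mg/L.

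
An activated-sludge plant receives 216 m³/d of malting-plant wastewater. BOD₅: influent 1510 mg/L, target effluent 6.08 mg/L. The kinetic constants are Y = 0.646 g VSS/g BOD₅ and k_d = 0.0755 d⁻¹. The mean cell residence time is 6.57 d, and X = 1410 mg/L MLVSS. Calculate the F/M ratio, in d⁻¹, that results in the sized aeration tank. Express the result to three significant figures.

From the SRT design equation V = Y Q (S₀−S) θ_c / [X (1 + k_d θ_c)] = 0.646 × 216 × (1510 − 6.08) × 6.57 / [1410 × (1 + 0.0755 × 6.57)] = 1.38×10^6 / 2109 = 653.6 m³.
F/M = applied load / biomass = Q·S₀/(V·X) = 216 × 1510 / (653.6 × 1410) = 0.3539 d⁻¹.

F/M ≈ 0.354 d⁻¹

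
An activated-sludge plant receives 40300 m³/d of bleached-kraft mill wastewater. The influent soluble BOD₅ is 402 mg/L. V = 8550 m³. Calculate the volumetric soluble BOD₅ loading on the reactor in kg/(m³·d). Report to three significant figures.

L_v ≈ 1.89 kg soluble BOD₅/(m³·d)

Volumetric loading L_v = Q·S₀ / V = 40300 × 402 g/m³ / 8550 m³ = 1895 g/(m³·d) = 1.895 kg soluble BOD₅/(m³·d).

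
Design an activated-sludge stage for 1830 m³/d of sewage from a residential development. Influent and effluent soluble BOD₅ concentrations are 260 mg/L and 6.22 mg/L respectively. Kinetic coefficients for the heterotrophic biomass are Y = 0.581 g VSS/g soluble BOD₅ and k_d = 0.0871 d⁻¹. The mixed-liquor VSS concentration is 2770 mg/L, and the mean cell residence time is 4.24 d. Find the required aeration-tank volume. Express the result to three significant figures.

Steady-state biomass mass balance: V·X·(1 + k_d·θ_c) = Y·Q·(S₀ − S)·θ_c, so V = 0.581 × 1830 × (260 − 6.22) × 4.24 / [2770 × (1 + 0.0871 × 4.24)] = 1.14×10^6 / 3793 = 301.6 m³.

V ≈ 302 m³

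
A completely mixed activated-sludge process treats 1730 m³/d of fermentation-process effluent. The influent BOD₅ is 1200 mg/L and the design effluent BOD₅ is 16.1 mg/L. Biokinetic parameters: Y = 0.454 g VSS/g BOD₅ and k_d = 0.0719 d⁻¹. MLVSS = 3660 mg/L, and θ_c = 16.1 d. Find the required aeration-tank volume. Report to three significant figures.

V ≈ 1900 m³

Rearranging the biomass balance for a CMAS with decay, V = Y·Q·ΔS·θ_c / [X·(1+k_d θ_c)] = 0.454 × 1730 × (1200 − 16.1) × 16.1 / [3660 × (1 + 0.0719 × 16.1)] = 1.5×10^7 / 7897 = 1896 m³.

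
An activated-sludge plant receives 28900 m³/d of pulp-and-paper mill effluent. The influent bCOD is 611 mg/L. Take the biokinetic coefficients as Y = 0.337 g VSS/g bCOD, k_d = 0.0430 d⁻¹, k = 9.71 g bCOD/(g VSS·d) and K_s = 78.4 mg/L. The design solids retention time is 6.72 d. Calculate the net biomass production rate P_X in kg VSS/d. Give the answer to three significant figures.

Effluent substrate depends only on kinetics and SRT: S = K_s(1 + k_d θ_c) / [θ_c(Yk − k_d) − 1] = 78.4 × (1 + 0.0430 × 6.72) / [6.72 × (0.337 × 9.71 − 0.0430) − 1] = 101.1 / 20.70 = 4.882 mg/L.
The observed yield is Y_obs = Y/(1 + k_d·θ_c) = 0.337 / (1 + 0.0430 × 6.72) = 0.337 / 1.289 = 0.2615 g VSS per g bCOD removed.
ΔS = 611 − 4.88 = 606.1 mg/L, so the substrate removal rate is 28900 × 606.1/1000 = 17517 kg bCOD/d.
Biomass produced: P_X = Y_obs·Q·ΔS = 0.2615 × 17517 ≈ 4580 kg VSS/d.

P_X ≈ 4580 kg VSS/d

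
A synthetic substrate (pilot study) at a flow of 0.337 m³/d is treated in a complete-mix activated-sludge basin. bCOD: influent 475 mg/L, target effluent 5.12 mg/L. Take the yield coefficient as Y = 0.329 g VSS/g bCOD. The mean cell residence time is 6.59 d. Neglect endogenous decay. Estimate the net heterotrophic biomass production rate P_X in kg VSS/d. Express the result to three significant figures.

P_X ≈ 0.0521 kg VSS/d

With endogenous decay neglected, the observed yield equals the true yield: Y_obs = Y = 0.329 g VSS/g bCOD.
ΔS = 475 − 5.12 = 469.9 mg/L, so the substrate removal rate is 0.337 × 469.9/1000 = 0.1583 kg bCOD/d.
P_X = Y_obs · Q(S₀ − S) = 0.3290 × 0.1583 = 0.05210 kg VSS/d.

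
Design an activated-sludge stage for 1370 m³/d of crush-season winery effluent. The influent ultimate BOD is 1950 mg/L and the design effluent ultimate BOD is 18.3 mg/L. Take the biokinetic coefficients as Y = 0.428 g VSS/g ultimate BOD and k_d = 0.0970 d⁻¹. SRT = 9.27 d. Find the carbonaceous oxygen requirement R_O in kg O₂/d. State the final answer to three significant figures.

R_O ≈ 1800 kg O₂/d

Observed yield with endogenous decay: Y_obs = Y / (1 + k_d·θ_c) = 0.428 / (1 + 0.0970 × 9.27) = 0.428 / 1.899 = 0.2254 g VSS/g ultimate BOD.
Substrate removed = Q·(S₀ − S) = 1370 m³/d × (1950 − 18.3) g/m³ = 2.65×10^6 g/d = 2646 kg/d.
P_X = Y_obs·Q·(S₀ − S) = 0.2254 × 2646 = 596.4 kg VSS/d.
R_O = Q·(S₀ − S) − 1.42·P_X = 2646 − 1.42 × 596.4 = 1800 kg O₂/d.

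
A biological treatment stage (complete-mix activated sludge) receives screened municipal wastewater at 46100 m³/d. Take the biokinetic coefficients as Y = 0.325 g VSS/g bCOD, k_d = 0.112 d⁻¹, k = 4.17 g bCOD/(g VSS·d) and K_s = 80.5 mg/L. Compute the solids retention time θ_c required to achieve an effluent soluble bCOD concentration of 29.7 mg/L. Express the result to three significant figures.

Specific growth rate at S = 29.7 mg/L: μ = YkS/(K_s+S) = 0.325·4.17·29.7/(80.5+29.7) = 0.3653 d⁻¹.
Then 1/θ_c = μ − k_d = 0.3653 − 0.112 = 0.2533 d⁻¹, giving θ_c = 3.949 d.

θ_c ≈ 3.95 d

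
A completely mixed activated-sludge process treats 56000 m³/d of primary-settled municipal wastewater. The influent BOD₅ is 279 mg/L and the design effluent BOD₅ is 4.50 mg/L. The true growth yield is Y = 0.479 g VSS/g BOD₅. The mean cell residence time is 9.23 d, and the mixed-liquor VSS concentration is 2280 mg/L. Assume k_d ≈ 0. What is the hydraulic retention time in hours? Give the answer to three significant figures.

Biomass mass balance (decay neglected): V·X = Y·Q·(S₀ − S)·θ_c, so V = 0.479 × 56000 × (279 − 4.50) × 9.23 / 2280 = 29808 m³.
τ = V/Q = 29808/56000 = 0.5323 d, or 12.77 h.

τ ≈ 12.8 h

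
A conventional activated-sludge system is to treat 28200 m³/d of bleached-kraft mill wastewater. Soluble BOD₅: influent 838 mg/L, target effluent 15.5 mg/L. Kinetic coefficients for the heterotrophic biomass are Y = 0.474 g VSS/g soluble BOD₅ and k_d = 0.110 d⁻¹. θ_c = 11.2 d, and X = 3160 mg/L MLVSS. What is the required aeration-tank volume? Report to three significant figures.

V ≈ 17500 m³

From the SRT design equation V = Y Q (S₀−S) θ_c / [X (1 + k_d θ_c)] = 0.474 × 28200 × (838 − 15.5) × 11.2 / [3160 × (1 + 0.110 × 11.2)] = 1.23×10^8 / 7053 = 17458 m³.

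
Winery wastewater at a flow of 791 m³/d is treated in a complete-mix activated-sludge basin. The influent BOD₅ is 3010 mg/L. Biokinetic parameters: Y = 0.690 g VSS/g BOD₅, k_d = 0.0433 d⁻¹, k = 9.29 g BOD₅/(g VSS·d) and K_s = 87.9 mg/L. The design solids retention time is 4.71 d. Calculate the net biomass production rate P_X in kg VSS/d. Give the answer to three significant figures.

P_X ≈ 1360 kg VSS/d

From the Monod/SRT balance for a CMAS, S = K_s·(1+k_d θ_c)/[θ_c·(Y k − k_d) − 1] = 87.9 × (1 + 0.0433 × 4.71) / [4.71 × (0.690 × 9.29 − 0.0433) − 1] = 105.8 / 28.99 = 3.651 mg/L.
Y_obs = Y / (1 + k_d θ_c) = 0.690 / (1 + 0.0433 × 4.71) = 0.690 / 1.204 = 0.5731.
ΔS = 3010 − 3.65 = 3006 mg/L, so the substrate removal rate is 791 × 3006/1000 = 2378 kg BOD₅/d.
Biomass produced: P_X = Y_obs·Q·ΔS = 0.5731 × 2378 ≈ 1363 kg VSS/d.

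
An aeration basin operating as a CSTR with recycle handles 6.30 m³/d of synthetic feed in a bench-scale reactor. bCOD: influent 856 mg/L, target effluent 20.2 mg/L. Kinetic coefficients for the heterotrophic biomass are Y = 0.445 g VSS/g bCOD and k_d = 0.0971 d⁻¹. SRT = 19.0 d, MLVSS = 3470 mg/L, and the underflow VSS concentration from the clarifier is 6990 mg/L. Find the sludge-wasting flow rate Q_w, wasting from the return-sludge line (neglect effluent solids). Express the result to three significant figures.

Steady-state biomass mass balance: V·X·(1 + k_d·θ_c) = Y·Q·(S₀ − S)·θ_c, so V = 0.445 × 6.30 × (856 − 20.2) × 19.0 / [3470 × (1 + 0.0971 × 19.0)] = 4.45×10^4 / 9872 = 4.510 m³.
Wasting from the return line (neglecting effluent solids): Q_w = V·X / (θ_c·X_r) = 4.510 × 3470 / (19.0 × 6990) = 0.1178 m³/d.

Q_w ≈ 0.118 m³/d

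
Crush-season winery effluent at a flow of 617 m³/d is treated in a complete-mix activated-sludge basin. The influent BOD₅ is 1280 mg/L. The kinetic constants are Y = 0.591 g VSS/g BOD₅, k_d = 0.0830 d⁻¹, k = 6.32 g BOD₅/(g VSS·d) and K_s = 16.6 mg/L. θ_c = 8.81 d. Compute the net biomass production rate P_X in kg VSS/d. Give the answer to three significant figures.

P_X ≈ 269 kg VSS/d

For a completely mixed reactor with recycle the Lawrence–McCarty relation gives S = K_s·(1 + k_d·θ_c) / [θ_c·(Y·k − k_d) − 1] = 16.6 × (1 + 0.0830 × 8.81) / [8.81 × (0.591 × 6.32 − 0.0830) − 1] = 28.74 / 31.18 = 0.9218 mg/L.
Observed yield with endogenous decay: Y_obs = Y / (1 + k_d·θ_c) = 0.591 / (1 + 0.0830 × 8.81) = 0.591 / 1.731 = 0.3414 g VSS/g BOD₅.
Mass of BOD₅ removed per day: Q(S₀ − S) = 617 × 1279 g/m³ = 789.2 kg/d.
So the net sludge growth is P_X = 0.3414 × 789.2 = 269.4 kg VSS/d.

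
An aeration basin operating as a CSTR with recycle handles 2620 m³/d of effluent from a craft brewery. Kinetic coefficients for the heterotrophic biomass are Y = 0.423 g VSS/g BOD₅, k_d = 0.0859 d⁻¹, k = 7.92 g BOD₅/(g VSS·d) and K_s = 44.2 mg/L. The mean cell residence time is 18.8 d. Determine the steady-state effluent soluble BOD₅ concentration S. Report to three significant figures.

S ≈ 1.91 mg/L

Effluent substrate depends only on kinetics and SRT: S = K_s(1 + k_d θ_c) / [θ_c(Yk − k_d) − 1] = 44.2 × (1 + 0.0859 × 18.8) / [18.8 × (0.423 × 7.92 − 0.0859) − 1] = 115.6 / 60.37 = 1.915 mg/L.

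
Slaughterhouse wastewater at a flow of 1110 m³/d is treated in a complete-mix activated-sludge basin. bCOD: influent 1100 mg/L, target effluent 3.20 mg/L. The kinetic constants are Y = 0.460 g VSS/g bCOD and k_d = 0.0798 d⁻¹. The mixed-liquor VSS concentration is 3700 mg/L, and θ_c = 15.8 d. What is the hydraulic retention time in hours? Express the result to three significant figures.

Rearranging the biomass balance for a CMAS with decay, V = Y·Q·ΔS·θ_c / [X·(1+k_d θ_c)] = 0.460 × 1110 × (1100 − 3.20) × 15.8 / [3700 × (1 + 0.0798 × 15.8)] = 8.85×10^6 / 8365 = 1058 m³.
HRT = V/Q = 1058 m³ / 1110 m³·d⁻¹ = 0.9530 d × 24 = 22.87 h.

τ ≈ 22.9 h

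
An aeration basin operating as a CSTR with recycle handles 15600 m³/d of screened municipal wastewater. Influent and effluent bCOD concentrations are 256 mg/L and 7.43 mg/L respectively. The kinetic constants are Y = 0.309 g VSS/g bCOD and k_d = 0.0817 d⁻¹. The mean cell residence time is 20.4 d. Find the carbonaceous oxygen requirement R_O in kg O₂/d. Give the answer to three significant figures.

R_O ≈ 3240 kg O₂/d

Correct the yield for decay: Y_obs = Y/(1 + k_d θ_c) = 0.309 / (1 + 0.0817 × 20.4) = 0.309 / 2.667 = 0.1159.
Mass of bCOD removed per day: Q(S₀ − S) = 15600 × 248.6 g/m³ = 3878 kg/d.
Net sludge production P_X = 0.1159 × 3878 = 449.3 kg VSS/d.
Carbonaceous O₂ demand = substrate oxidised − cell-mass equivalent = 3878 − 1.42 × 449.3 = 3240 kg O₂/d.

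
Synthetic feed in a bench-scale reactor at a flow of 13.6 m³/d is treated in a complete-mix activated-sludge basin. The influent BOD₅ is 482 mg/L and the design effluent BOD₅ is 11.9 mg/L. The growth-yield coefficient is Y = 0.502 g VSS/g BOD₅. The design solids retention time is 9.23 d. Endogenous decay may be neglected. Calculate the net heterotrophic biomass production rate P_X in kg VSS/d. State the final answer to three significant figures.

No decay correction is needed, so Y_obs = Y = 0.502.
Q·(S₀ − S) = 13.6 × (482 − 11.9) × 10⁻³ = 6.393 kg/d removed.
So the net sludge growth is P_X = 0.5020 × 6.393 = 3.209 kg VSS/d.

P_X ≈ 3.21 kg VSS/d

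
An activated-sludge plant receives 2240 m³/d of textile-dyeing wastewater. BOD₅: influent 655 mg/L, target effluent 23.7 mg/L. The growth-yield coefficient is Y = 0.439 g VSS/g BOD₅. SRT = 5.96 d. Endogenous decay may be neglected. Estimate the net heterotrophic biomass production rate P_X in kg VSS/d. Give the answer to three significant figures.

Since k_d ≈ 0, Y_obs = Y = 0.439 g VSS/g BOD₅.
Substrate removed = Q·(S₀ − S) = 2240 m³/d × (655 − 23.7) g/m³ = 1.41×10^6 g/d = 1414 kg/d.
Net biomass production P_X = Y_obs × Q·(S₀ − S) = 0.4390 × 1414 = 620.8 kg VSS/d.

P_X ≈ 621 kg VSS/d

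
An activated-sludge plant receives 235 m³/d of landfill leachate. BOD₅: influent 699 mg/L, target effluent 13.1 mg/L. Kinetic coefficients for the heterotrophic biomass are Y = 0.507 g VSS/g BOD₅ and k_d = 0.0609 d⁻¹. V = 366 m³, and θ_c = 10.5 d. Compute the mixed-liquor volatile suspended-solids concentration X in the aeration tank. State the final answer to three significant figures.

X ≈ 1430 mg/L

X = Y·Q·ΔS·θ_c / [V·(1 + k_d θ_c)] = 0.507 × 235 × (699 − 13.1) × 10.5 / [366 × (1 + 0.0609 × 10.5)] = 1430 mg/L.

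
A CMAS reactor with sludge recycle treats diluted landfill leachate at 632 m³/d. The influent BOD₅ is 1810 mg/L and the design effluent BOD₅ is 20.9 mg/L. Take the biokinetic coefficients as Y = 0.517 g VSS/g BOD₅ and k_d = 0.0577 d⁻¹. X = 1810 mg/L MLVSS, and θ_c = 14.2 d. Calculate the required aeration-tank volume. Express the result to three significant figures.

Steady-state biomass mass balance: V·X·(1 + k_d·θ_c) = Y·Q·(S₀ − S)·θ_c, so V = 0.517 × 632 × (1810 − 20.9) × 14.2 / [1810 × (1 + 0.0577 × 14.2)] = 8.3×10^6 / 3293 = 2521 m³.

V ≈ 2520 m³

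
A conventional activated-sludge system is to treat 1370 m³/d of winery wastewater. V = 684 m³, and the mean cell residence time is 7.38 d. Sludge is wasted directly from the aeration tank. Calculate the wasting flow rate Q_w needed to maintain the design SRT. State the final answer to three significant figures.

Q_w ≈ 92.7 m³/d

With mixed-liquor wasting, θ_c = V/Q_w, so Q_w = V/θ_c = 684.0/7.38 = 92.68 m³/d.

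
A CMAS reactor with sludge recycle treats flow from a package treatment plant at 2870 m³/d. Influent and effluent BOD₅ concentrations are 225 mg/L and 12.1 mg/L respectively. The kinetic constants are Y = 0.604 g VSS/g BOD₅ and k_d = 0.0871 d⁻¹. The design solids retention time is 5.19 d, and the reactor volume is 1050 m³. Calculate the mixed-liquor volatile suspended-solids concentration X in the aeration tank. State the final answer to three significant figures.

X ≈ 1260 mg/L

From V·X·(1 + k_d·θ_c) = Y·Q·(S₀ − S)·θ_c: X = 0.604 × 2870 × (225 − 12.1) × 5.19 / [1050 × (1 + 0.0871 × 5.19)] = 1256 mg/L.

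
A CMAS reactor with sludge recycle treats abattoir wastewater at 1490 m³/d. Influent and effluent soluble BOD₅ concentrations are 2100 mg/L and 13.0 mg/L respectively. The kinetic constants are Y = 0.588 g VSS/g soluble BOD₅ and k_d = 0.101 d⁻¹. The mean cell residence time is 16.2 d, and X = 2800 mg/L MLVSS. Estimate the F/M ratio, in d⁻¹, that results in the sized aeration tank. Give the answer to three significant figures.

F/M ≈ 0.278 d⁻¹

Steady-state biomass mass balance: V·X·(1 + k_d·θ_c) = Y·Q·(S₀ − S)·θ_c, so V = 0.588 × 1490 × (2100 − 13.0) × 16.2 / [2800 × (1 + 0.101 × 16.2)] = 2.96×10^7 / 7381 = 4013 m³.
F/M = Q·S₀ / (V·X) = 1490 × 2100 / (4013 × 2800) = 0.2785 g soluble BOD₅·(g VSS·d)⁻¹.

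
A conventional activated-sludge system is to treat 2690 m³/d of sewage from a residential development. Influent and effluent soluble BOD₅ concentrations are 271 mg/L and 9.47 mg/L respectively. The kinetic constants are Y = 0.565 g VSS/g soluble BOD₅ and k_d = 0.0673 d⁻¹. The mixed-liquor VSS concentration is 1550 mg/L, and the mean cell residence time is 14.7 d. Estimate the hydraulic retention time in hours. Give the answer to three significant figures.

Rearranging the biomass balance for a CMAS with decay, V = Y·Q·ΔS·θ_c / [X·(1+k_d θ_c)] = 0.565 × 2690 × (271 − 9.47) × 14.7 / [1550 × (1 + 0.0673 × 14.7)] = 5.84×10^6 / 3083 = 1895 m³.
HRT = V/Q = 1895 m³ / 2690 m³·d⁻¹ = 0.7045 d × 24 = 16.91 h.

τ ≈ 16.9 h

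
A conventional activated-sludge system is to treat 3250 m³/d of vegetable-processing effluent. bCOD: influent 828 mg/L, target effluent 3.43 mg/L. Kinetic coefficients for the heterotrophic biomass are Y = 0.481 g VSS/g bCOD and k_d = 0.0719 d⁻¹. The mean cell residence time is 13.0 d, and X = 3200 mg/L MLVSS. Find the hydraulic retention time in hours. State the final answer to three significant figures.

τ ≈ 20.0 h

From the SRT design equation V = Y Q (S₀−S) θ_c / [X (1 + k_d θ_c)] = 0.481 × 3250 × (828 − 3.43) × 13.0 / [3200 × (1 + 0.0719 × 13.0)] = 1.68×10^7 / 6191 = 2707 m³.
τ = V/Q = 2707/3250 = 0.8328 d, or 19.99 h.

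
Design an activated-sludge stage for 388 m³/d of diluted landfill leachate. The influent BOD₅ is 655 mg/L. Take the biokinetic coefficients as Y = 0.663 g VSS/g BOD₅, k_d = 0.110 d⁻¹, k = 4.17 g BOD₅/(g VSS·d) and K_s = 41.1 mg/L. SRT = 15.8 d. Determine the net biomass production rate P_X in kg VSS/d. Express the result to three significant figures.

From the Monod/SRT balance for a CMAS, S = K_s·(1+k_d θ_c)/[θ_c·(Y k − k_d) − 1] = 41.1 × (1 + 0.110 × 15.8) / [15.8 × (0.663 × 4.17 − 0.110) − 1] = 112.5 / 40.94 = 2.748 mg/L.
Observed yield with endogenous decay: Y_obs = Y / (1 + k_d·θ_c) = 0.663 / (1 + 0.110 × 15.8) = 0.663 / 2.738 = 0.2421 g VSS/g BOD₅.
ΔS = 655 − 2.75 = 652.2 mg/L, so the substrate removal rate is 388 × 652.2/1000 = 253.1 kg BOD₅/d.
Net biomass production P_X = Y_obs × Q·(S₀ − S) = 0.2421 × 253.1 = 61.28 kg VSS/d.

P_X ≈ 61.3 kg VSS/d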